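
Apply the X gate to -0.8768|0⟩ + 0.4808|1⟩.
0.4808|0⟩ - 0.8768|1⟩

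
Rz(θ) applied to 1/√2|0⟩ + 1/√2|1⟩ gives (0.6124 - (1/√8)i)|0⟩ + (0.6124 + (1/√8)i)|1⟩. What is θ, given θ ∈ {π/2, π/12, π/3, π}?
π/3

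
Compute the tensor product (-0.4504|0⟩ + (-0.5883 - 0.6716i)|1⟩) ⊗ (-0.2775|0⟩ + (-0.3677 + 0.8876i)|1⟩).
0.125|00⟩ + (0.1656 - 0.3998i)|01⟩ + (0.1633 + 0.1864i)|10⟩ + (0.8124 - 0.2752i)|11⟩

amp(|b₁b₂…⟩) = product of the factor amplitudes for bits b₁, b₂, …; only kets whose every factor amplitude is nonzero survive.
|00⟩: (-0.4504)(-0.2775) = 0.125
|01⟩: (-0.4504)(-0.3677 + 0.8876i) = (0.1656 - 0.3998i)
|10⟩: (-0.5883 - 0.6716i)(-0.2775) = (0.1633 + 0.1864i)
|11⟩: (-0.5883 - 0.6716i)(-0.3677 + 0.8876i) = (0.8124 - 0.2752i)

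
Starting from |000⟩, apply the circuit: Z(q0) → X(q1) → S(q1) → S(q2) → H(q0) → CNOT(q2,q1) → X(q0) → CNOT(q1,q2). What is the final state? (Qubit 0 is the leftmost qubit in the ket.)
(1/√2)i|011⟩ + (1/√2)i|111⟩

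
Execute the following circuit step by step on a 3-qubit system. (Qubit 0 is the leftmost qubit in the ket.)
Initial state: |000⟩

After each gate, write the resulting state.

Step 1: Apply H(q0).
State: 1/√2|000⟩ + 1/√2|100⟩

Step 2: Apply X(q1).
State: 1/√2|010⟩ + 1/√2|110⟩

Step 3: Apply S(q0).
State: 1/√2|010⟩ + (1/√2)i|110⟩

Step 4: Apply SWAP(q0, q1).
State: 1/√2|100⟩ + (1/√2)i|110⟩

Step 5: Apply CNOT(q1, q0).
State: (1/√2)i|010⟩ + 1/√2|100⟩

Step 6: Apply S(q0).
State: (1/√2)i|010⟩ + (1/√2)i|100⟩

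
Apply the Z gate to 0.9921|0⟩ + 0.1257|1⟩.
0.9921|0⟩ - 0.1257|1⟩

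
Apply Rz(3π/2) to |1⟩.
(-1/√2 + (1/√2)i)|1⟩

Rz(3π/2) = [[e^(−iθ/2), 0], [0, e^(iθ/2)]] with e^(±iθ/2) = cos(θ/2) ± i·sin(θ/2); θ = 3π/2, cos(θ/2) ≈ -0.707107, sin(θ/2) ≈ 0.707107.
With a = amp(|0⟩) = 0 and b = amp(|1⟩) = 1:
new amp(|0⟩) = (-0.707107 - 0.707107i)·a = 0
new amp(|1⟩) = (-0.707107 + 0.707107i)·b = (-1/√2 + (1/√2)i)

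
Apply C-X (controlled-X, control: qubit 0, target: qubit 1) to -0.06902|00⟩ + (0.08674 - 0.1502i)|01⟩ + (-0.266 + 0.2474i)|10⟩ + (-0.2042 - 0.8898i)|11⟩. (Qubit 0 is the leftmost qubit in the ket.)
-0.06902|00⟩ + (0.08674 - 0.1502i)|01⟩ + (-0.2042 - 0.8898i)|10⟩ + (-0.266 + 0.2474i)|11⟩

C-X leaves the control-|0⟩ kets |00⟩, |01⟩ unchanged and applies X to qubit 1 on the control-|1⟩ pair (|10⟩, |11⟩).
X = [[0, 1], [1, 0]].
With a = amp(|10⟩) = (-0.266 + 0.2474i) and b = amp(|11⟩) = (-0.2042 - 0.8898i):
new amp(|10⟩) = (1)·b = (-0.2042 - 0.8898i)
new amp(|11⟩) = (1)·a = (-0.266 + 0.2474i)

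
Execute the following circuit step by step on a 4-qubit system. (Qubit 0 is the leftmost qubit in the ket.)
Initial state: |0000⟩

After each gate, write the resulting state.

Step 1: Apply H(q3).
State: 1/√2|0000⟩ + 1/√2|0001⟩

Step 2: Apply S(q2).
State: 1/√2|0000⟩ + 1/√2|0001⟩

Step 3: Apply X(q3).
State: 1/√2|0000⟩ + 1/√2|0001⟩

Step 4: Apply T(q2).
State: 1/√2|0000⟩ + 1/√2|0001⟩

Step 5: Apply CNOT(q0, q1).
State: 1/√2|0000⟩ + 1/√2|0001⟩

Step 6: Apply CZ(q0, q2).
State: 1/√2|0000⟩ + 1/√2|0001⟩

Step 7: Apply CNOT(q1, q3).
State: 1/√2|0000⟩ + 1/√2|0001⟩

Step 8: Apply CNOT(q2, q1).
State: 1/√2|0000⟩ + 1/√2|0001⟩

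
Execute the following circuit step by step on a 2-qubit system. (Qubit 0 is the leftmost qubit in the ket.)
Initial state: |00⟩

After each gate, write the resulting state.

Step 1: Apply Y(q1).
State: i|01⟩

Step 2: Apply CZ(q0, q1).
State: i|01⟩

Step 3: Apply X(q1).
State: i|00⟩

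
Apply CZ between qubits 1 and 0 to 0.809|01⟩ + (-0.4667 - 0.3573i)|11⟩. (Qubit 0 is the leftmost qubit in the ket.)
0.809|01⟩ + (0.4667 + 0.3573i)|11⟩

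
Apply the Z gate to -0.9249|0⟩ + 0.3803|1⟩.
-0.9249|0⟩ - 0.3803|1⟩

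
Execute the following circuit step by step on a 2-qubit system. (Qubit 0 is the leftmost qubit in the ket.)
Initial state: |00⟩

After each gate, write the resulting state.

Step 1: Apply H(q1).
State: 1/√2|00⟩ + 1/√2|01⟩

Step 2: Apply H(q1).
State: |00⟩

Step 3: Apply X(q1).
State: |01⟩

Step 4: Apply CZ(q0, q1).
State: |01⟩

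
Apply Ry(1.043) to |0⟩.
0.8671|0⟩ + 0.4982|1⟩

Ry(1.043) = [[cos(θ/2), −sin(θ/2)], [sin(θ/2), cos(θ/2)]]; θ = 1.043, cos(θ/2) ≈ 0.867073, sin(θ/2) ≈ 0.498181.
With a = amp(|0⟩) = 1 and b = amp(|1⟩) = 0:
new amp(|0⟩) = (0.867073)·a + (-0.498181)·b = 0.8671
new amp(|1⟩) = (0.498181)·a + (0.867073)·b = 0.4982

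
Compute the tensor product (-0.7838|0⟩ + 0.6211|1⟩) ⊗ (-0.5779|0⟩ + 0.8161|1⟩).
0.453|00⟩ - 0.6397|01⟩ - 0.3589|10⟩ + 0.5069|11⟩

amp(|b₁b₂…⟩) = product of the factor amplitudes for bits b₁, b₂, …; only kets whose every factor amplitude is nonzero survive.
|00⟩: (-0.7838)(-0.5779) = 0.453
|01⟩: (-0.7838)(0.8161) = -0.6397
|10⟩: (0.6211)(-0.5779) = -0.3589
|11⟩: (0.6211)(0.8161) = 0.5069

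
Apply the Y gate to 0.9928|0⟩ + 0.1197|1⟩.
-0.1197i|0⟩ + 0.9928i|1⟩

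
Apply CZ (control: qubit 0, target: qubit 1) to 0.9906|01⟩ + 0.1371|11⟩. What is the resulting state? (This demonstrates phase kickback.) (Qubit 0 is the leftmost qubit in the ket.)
0.9906|01⟩ - 0.1371|11⟩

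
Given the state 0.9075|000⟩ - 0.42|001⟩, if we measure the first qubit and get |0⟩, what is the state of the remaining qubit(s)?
0.9075|00⟩ - 0.42|01⟩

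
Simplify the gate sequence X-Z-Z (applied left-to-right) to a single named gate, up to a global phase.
X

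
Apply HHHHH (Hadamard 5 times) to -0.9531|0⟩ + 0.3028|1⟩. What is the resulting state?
-0.4598|0⟩ - 0.8881|1⟩

H² = I, so H^5 = H: a single Hadamard. With (a, b) = (-0.9531, 0.3028), H gives ((a + b)/√2, (a − b)/√2) = (-0.4598, -0.8881).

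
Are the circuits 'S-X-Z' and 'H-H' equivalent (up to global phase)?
No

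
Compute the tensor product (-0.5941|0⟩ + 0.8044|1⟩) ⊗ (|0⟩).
-0.5941|00⟩ + 0.8044|10⟩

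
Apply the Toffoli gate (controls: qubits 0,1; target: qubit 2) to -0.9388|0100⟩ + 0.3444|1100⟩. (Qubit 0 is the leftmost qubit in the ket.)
-0.9388|0100⟩ + 0.3444|1110⟩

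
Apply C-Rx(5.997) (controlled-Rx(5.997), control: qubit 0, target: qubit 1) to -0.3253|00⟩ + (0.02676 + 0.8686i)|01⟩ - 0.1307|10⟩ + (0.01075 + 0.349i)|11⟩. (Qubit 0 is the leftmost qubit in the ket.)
-0.3253|00⟩ + (0.02676 + 0.8686i)|01⟩ + (0.1791 - 0.001533i)|10⟩ + (-0.01064 - 0.3268i)|11⟩

C-Rx(5.997) leaves the control-|0⟩ kets |00⟩, |01⟩ unchanged and applies Rx(5.997) to qubit 1 on the control-|1⟩ pair (|10⟩, |11⟩).
Rx(5.997) = [[cos(θ/2), −i·sin(θ/2)], [−i·sin(θ/2), cos(θ/2)]]; θ = 5.997, cos(θ/2) ≈ -0.98978, sin(θ/2) ≈ 0.142605.
With a = amp(|10⟩) = -0.1307 and b = amp(|11⟩) = (0.01075 + 0.349i):
new amp(|10⟩) = (-0.98978)·a + (-0.142605i)·b = (0.1791 - 0.001533i)
new amp(|11⟩) = (-0.142605i)·a + (-0.98978)·b = (-0.01064 - 0.3268i)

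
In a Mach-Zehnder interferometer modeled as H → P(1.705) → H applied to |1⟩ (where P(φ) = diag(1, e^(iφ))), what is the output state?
(0.5669 - 0.4955i)|0⟩ + (0.4331 + 0.4955i)|1⟩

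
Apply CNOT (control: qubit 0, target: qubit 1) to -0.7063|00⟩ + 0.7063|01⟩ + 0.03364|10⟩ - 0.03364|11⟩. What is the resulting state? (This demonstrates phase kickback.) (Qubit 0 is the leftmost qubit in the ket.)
-0.7063|00⟩ + 0.7063|01⟩ - 0.03364|10⟩ + 0.03364|11⟩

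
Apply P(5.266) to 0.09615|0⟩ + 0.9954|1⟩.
0.09615|0⟩ + (0.5233 - 0.8467i)|1⟩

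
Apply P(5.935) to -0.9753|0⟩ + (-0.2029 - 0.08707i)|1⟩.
-0.9753|0⟩ + (-0.2204 - 0.01262i)|1⟩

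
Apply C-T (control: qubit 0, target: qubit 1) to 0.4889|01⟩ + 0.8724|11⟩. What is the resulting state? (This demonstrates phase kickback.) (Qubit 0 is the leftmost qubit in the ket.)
0.4889|01⟩ + (0.6169 + 0.6169i)|11⟩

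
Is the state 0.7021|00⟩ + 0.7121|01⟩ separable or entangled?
Separable

Writing the state as a|00⟩ + b|01⟩ + c|10⟩ + d|11⟩, it is a product state iff ad − bc = 0.
Here (a, b, c, d) = (0.7021, 0.7121, 0, 0): ad − bc = (0.7021)(0) − (0.7121)(0) = 0, so the state is separable.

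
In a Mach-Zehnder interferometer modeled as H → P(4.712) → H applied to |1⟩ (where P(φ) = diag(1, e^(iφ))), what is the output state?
(0.5002 + 0.5i)|0⟩ + (0.4998 - 0.5i)|1⟩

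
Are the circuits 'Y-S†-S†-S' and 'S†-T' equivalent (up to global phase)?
No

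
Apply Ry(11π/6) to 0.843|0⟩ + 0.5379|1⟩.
-0.9535|0⟩ - 0.3014|1⟩

Ry(11π/6) = [[cos(θ/2), −sin(θ/2)], [sin(θ/2), cos(θ/2)]]; θ = 11π/6, cos(θ/2) ≈ -0.965926, sin(θ/2) ≈ 0.258819.
With a = amp(|0⟩) = 0.843 and b = amp(|1⟩) = 0.5379:
new amp(|0⟩) = (-0.965926)·a + (-0.258819)·b = -0.9535
new amp(|1⟩) = (0.258819)·a + (-0.965926)·b = -0.3014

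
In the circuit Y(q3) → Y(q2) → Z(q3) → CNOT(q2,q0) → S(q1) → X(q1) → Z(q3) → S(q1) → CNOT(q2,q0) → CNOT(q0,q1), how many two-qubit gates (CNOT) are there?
3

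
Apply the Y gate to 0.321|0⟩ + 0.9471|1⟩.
-0.9471i|0⟩ + 0.321i|1⟩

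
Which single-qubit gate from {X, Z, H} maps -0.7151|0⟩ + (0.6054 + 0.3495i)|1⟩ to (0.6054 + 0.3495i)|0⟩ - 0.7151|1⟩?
X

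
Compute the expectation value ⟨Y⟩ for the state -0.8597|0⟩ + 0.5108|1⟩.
0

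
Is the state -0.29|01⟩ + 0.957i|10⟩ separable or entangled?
Entangled

Writing the state as a|00⟩ + b|01⟩ + c|10⟩ + d|11⟩, it is a product state iff ad − bc = 0.
Here (a, b, c, d) = (0, -0.29, 0.957i, 0): ad − bc = (0)(0) − (-0.29)(0.957i) = 0.2775i ≠ 0, so the state is entangled.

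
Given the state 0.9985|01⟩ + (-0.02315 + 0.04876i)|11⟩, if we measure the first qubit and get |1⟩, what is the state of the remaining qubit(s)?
(-0.4289 + 0.9034i)|1⟩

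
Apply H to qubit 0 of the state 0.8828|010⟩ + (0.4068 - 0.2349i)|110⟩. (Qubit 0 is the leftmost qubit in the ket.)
(0.9119 - 0.1661i)|010⟩ + (0.3366 + 0.1661i)|110⟩

H on qubit 0 mixes each pair of kets that differ only in qubit 0: amplitudes (a, b) of (|…0…⟩, |…1…⟩) become ((a + b)/√2, (a − b)/√2). Kets absent from the input have amplitude 0.
(|010⟩, |110⟩): (a, b) = (0.8828, (0.4068 - 0.2349i)) → ((0.9119 - 0.1661i), (0.3366 + 0.1661i))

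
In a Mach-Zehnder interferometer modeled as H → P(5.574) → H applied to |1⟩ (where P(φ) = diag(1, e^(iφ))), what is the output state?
(0.1206 + 0.3256i)|0⟩ + (0.8794 - 0.3256i)|1⟩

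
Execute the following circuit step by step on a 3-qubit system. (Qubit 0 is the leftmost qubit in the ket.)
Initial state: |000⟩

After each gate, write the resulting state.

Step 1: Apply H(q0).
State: 1/√2|000⟩ + 1/√2|100⟩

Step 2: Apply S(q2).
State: 1/√2|000⟩ + 1/√2|100⟩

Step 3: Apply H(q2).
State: 1/2|000⟩ + 1/2|001⟩ + 1/2|100⟩ + 1/2|101⟩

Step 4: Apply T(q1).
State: 1/2|000⟩ + 1/2|001⟩ + 1/2|100⟩ + 1/2|101⟩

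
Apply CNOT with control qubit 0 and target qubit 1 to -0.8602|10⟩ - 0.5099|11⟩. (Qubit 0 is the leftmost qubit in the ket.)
-0.5099|10⟩ - 0.8602|11⟩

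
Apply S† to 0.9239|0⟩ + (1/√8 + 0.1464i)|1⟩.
0.9239|0⟩ + (0.1464 - (1/√8)i)|1⟩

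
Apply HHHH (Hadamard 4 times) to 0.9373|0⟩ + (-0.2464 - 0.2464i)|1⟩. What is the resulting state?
0.9373|0⟩ + (-0.2464 - 0.2464i)|1⟩

H² = I, so an even number of Hadamards cancels: H^4 = I and the state is unchanged.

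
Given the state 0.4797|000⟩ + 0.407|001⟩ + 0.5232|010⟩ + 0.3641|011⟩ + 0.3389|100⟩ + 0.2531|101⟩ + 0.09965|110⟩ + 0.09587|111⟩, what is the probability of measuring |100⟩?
0.1149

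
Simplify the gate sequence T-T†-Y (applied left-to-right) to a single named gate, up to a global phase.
Y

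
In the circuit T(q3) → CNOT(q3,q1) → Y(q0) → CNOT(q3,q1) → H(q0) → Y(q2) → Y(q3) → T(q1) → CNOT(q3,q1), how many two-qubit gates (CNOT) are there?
3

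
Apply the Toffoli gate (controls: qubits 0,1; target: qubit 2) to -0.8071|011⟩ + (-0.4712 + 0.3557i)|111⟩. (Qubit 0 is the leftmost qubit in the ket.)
-0.8071|011⟩ + (-0.4712 + 0.3557i)|110⟩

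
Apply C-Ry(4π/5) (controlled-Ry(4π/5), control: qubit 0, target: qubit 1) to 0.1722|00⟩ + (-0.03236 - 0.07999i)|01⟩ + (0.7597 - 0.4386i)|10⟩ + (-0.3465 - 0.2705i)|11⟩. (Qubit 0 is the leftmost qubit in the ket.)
0.1722|00⟩ + (-0.03236 - 0.07999i)|01⟩ + (0.5643 + 0.1217i)|10⟩ + (0.6154 - 0.5007i)|11⟩

C-Ry(4π/5) leaves the control-|0⟩ kets |00⟩, |01⟩ unchanged and applies Ry(4π/5) to qubit 1 on the control-|1⟩ pair (|10⟩, |11⟩).
Ry(4π/5) = [[cos(θ/2), −sin(θ/2)], [sin(θ/2), cos(θ/2)]]; θ = 4π/5, cos(θ/2) ≈ 0.309017, sin(θ/2) ≈ 0.951057.
With a = amp(|10⟩) = (0.7597 - 0.4386i) and b = amp(|11⟩) = (-0.3465 - 0.2705i):
new amp(|10⟩) = (0.309017)·a + (-0.951057)·b = (0.5643 + 0.1217i)
new amp(|11⟩) = (0.951057)·a + (0.309017)·b = (0.6154 - 0.5007i)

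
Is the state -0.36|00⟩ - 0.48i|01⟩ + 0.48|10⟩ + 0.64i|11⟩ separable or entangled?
Separable

Writing the state as a|00⟩ + b|01⟩ + c|10⟩ + d|11⟩, it is a product state iff ad − bc = 0.
Here (a, b, c, d) = (-0.36, -0.48i, 0.48, 0.64i): ad − bc = (-0.36)(0.64i) − (-0.48i)(0.48) = 0, so the state is separable.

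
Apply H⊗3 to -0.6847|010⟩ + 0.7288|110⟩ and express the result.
0.01559|000⟩ + 0.01559|001⟩ - 0.01559|010⟩ - 0.01559|011⟩ - 0.4997|100⟩ - 0.4997|101⟩ + 0.4997|110⟩ + 0.4997|111⟩

H⊗3 gives amp(|y⟩) = (1/2√2) Σ_x (−1)^(x·y) amp(|x⟩), where x·y is the number of positions in which both x and y have a 1.
|000⟩: (-0.6847 + 0.7288)/(2√2) = 0.01559
|001⟩: (-0.6847 + 0.7288)/(2√2) = 0.01559
|010⟩: (0.6847 - 0.7288)/(2√2) = -0.01559
|011⟩: (0.6847 - 0.7288)/(2√2) = -0.01559
|100⟩: (-0.6847 - 0.7288)/(2√2) = -0.4997
|101⟩: (-0.6847 - 0.7288)/(2√2) = -0.4997
|110⟩: (0.6847 + 0.7288)/(2√2) = 0.4997
|111⟩: (0.6847 + 0.7288)/(2√2) = 0.4997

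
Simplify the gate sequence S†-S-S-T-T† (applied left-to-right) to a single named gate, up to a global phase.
S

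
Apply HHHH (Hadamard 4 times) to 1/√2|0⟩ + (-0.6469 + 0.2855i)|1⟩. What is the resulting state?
1/√2|0⟩ + (-0.6469 + 0.2855i)|1⟩

H² = I, so an even number of Hadamards cancels: H^4 = I and the state is unchanged.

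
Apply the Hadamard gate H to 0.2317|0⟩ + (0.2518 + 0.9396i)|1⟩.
(0.3419 + 0.6644i)|0⟩ + (-0.01421 - 0.6644i)|1⟩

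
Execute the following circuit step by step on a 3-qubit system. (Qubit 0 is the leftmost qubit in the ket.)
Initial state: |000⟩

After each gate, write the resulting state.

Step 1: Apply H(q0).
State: 1/√2|000⟩ + 1/√2|100⟩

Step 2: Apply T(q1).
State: 1/√2|000⟩ + 1/√2|100⟩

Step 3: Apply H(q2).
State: 1/2|000⟩ + 1/2|001⟩ + 1/2|100⟩ + 1/2|101⟩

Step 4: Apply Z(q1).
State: 1/2|000⟩ + 1/2|001⟩ + 1/2|100⟩ + 1/2|101⟩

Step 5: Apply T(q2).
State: 1/2|000⟩ + (1/√8 + (1/√8)i)|001⟩ + 1/2|100⟩ + (1/√8 + (1/√8)i)|101⟩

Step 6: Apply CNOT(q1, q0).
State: 1/2|000⟩ + (1/√8 + (1/√8)i)|001⟩ + 1/2|100⟩ + (1/√8 + (1/√8)i)|101⟩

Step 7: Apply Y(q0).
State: -(1/2)i|000⟩ + (1/√8 - (1/√8)i)|001⟩ + (1/2)i|100⟩ + (-1/√8 + (1/√8)i)|101⟩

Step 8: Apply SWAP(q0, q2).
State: -(1/2)i|000⟩ + (1/2)i|001⟩ + (1/√8 - (1/√8)i)|100⟩ + (-1/√8 + (1/√8)i)|101⟩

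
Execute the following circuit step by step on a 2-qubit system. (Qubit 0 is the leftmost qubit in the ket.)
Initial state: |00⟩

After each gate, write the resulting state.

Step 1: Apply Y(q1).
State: i|01⟩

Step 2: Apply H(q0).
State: (1/√2)i|01⟩ + (1/√2)i|11⟩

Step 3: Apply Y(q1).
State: 1/√2|00⟩ + 1/√2|10⟩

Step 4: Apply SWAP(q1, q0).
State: 1/√2|00⟩ + 1/√2|01⟩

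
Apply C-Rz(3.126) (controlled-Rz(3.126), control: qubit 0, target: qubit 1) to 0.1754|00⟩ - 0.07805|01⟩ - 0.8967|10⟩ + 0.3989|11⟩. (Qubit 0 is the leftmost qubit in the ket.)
0.1754|00⟩ - 0.07805|01⟩ + (-0.006991 + 0.8967i)|10⟩ + (0.00311 + 0.3989i)|11⟩

C-Rz(3.126) leaves the control-|0⟩ kets |00⟩, |01⟩ unchanged and applies Rz(3.126) to qubit 1 on the control-|1⟩ pair (|10⟩, |11⟩).
Rz(3.126) = [[e^(−iθ/2), 0], [0, e^(iθ/2)]] with e^(±iθ/2) = cos(θ/2) ± i·sin(θ/2); θ = 3.126, cos(θ/2) ≈ 0.00779625, sin(θ/2) ≈ 0.99997.
With a = amp(|10⟩) = -0.8967 and b = amp(|11⟩) = 0.3989:
new amp(|10⟩) = (0.00779625 - 0.99997i)·a = (-0.006991 + 0.8967i)
new amp(|11⟩) = (0.00779625 + 0.99997i)·b = (0.00311 + 0.3989i)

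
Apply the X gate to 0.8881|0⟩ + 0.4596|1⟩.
0.4596|0⟩ + 0.8881|1⟩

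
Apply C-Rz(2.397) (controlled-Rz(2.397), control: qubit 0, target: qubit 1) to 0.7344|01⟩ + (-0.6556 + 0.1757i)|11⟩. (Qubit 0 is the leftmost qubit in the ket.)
0.7344|01⟩ + (-0.4021 - 0.5468i)|11⟩

C-Rz(2.397) leaves the control-|0⟩ kets |00⟩, |01⟩ unchanged and applies Rz(2.397) to qubit 1 on the control-|1⟩ pair (|10⟩, |11⟩).
Rz(2.397) = [[e^(−iθ/2), 0], [0, e^(iθ/2)]] with e^(±iθ/2) = cos(θ/2) ± i·sin(θ/2); θ = 2.397, cos(θ/2) ≈ 0.363755, sin(θ/2) ≈ 0.931495.
With a = amp(|10⟩) = 0 and b = amp(|11⟩) = (-0.6556 + 0.1757i):
new amp(|10⟩) = (0.363755 - 0.931495i)·a = 0
new amp(|11⟩) = (0.363755 + 0.931495i)·b = (-0.4021 - 0.5468i)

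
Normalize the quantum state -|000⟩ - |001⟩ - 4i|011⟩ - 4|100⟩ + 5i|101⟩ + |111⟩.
-0.1291|000⟩ - 0.1291|001⟩ - 0.5164i|011⟩ - 0.5164|100⟩ + 0.6455i|101⟩ + 0.1291|111⟩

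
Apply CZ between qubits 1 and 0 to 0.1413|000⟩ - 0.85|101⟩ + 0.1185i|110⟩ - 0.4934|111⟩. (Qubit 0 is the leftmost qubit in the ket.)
0.1413|000⟩ - 0.85|101⟩ - 0.1185i|110⟩ + 0.4934|111⟩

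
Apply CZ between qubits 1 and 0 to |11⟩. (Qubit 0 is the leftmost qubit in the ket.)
-|11⟩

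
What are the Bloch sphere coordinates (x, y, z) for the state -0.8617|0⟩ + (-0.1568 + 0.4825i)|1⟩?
(0.2702, -0.8315, 0.4851)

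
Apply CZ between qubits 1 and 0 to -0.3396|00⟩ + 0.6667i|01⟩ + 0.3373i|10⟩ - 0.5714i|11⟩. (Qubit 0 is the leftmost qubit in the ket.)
-0.3396|00⟩ + 0.6667i|01⟩ + 0.3373i|10⟩ + 0.5714i|11⟩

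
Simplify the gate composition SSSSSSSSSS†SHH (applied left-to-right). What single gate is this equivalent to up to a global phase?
S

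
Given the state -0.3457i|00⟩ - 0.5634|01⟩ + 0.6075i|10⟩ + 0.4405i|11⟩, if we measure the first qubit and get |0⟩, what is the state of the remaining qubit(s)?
-0.523i|0⟩ - 0.8523|1⟩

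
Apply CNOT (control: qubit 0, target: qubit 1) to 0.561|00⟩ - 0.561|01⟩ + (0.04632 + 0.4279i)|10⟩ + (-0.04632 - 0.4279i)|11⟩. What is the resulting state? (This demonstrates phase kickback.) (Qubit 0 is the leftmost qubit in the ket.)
0.561|00⟩ - 0.561|01⟩ + (-0.04632 - 0.4279i)|10⟩ + (0.04632 + 0.4279i)|11⟩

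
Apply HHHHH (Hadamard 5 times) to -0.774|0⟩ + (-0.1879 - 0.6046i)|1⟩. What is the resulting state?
(-0.6802 - 0.4275i)|0⟩ + (-0.4144 + 0.4275i)|1⟩

H² = I, so H^5 = H: a single Hadamard. With (a, b) = (-0.774, (-0.1879 - 0.6046i)), H gives ((a + b)/√2, (a − b)/√2) = ((-0.6802 - 0.4275i), (-0.4144 + 0.4275i)).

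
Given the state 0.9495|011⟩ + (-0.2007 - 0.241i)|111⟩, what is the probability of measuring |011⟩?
0.9016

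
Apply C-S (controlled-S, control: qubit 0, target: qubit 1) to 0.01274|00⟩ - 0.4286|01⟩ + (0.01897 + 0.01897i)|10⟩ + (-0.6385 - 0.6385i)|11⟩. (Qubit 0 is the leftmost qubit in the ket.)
0.01274|00⟩ - 0.4286|01⟩ + (0.01897 + 0.01897i)|10⟩ + (0.6385 - 0.6385i)|11⟩

C-S leaves the control-|0⟩ kets |00⟩, |01⟩ unchanged and applies S to qubit 1 on the control-|1⟩ pair (|10⟩, |11⟩).
S = [[1, 0], [0, i]].
With a = amp(|10⟩) = (0.01897 + 0.01897i) and b = amp(|11⟩) = (-0.6385 - 0.6385i):
new amp(|10⟩) = (1)·a = (0.01897 + 0.01897i)
new amp(|11⟩) = (i)·b = (0.6385 - 0.6385i)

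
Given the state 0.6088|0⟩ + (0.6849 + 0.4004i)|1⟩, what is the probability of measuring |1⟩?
0.6294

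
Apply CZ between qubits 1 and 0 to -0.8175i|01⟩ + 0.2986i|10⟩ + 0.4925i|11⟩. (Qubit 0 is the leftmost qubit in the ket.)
-0.8175i|01⟩ + 0.2986i|10⟩ - 0.4925i|11⟩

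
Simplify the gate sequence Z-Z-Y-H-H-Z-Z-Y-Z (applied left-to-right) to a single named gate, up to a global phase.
Z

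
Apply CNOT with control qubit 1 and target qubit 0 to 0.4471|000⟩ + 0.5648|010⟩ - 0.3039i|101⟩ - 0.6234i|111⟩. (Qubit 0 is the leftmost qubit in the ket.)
0.4471|000⟩ - 0.6234i|011⟩ - 0.3039i|101⟩ + 0.5648|110⟩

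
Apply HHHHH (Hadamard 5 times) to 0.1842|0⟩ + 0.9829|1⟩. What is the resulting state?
0.8253|0⟩ - 0.5648|1⟩

H² = I, so H^5 = H: a single Hadamard. With (a, b) = (0.1842, 0.9829), H gives ((a + b)/√2, (a − b)/√2) = (0.8253, -0.5648).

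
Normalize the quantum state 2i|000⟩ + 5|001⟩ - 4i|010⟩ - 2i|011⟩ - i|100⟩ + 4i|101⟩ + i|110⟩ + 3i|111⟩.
0.2294i|000⟩ + 0.5735|001⟩ - 0.4588i|010⟩ - 0.2294i|011⟩ - 0.1147i|100⟩ + 0.4588i|101⟩ + 0.1147i|110⟩ + 0.3441i|111⟩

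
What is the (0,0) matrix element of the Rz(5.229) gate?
(-0.8643 - 0.503i)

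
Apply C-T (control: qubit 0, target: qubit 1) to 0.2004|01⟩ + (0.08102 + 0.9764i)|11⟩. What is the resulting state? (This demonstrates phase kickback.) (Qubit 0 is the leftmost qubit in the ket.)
0.2004|01⟩ + (-0.6331 + 0.7477i)|11⟩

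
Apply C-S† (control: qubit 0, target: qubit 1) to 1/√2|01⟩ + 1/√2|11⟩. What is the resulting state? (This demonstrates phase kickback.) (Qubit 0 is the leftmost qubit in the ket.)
1/√2|01⟩ - (1/√2)i|11⟩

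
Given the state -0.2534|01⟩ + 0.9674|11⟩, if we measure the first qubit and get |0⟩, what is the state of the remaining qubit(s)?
-|1⟩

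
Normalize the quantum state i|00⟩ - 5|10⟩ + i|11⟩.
0.1925i|00⟩ - 0.9623|10⟩ + 0.1925i|11⟩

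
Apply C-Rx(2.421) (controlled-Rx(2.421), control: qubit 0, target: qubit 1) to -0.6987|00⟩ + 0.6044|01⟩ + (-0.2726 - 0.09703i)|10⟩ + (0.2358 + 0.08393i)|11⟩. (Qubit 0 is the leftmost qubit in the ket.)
-0.6987|00⟩ + 0.6044|01⟩ + (-0.01756 - 0.2549i)|10⟩ + (-0.007668 + 0.2847i)|11⟩

C-Rx(2.421) leaves the control-|0⟩ kets |00⟩, |01⟩ unchanged and applies Rx(2.421) to qubit 1 on the control-|1⟩ pair (|10⟩, |11⟩).
Rx(2.421) = [[cos(θ/2), −i·sin(θ/2)], [−i·sin(θ/2), cos(θ/2)]]; θ = 2.421, cos(θ/2) ≈ 0.352552, sin(θ/2) ≈ 0.935792.
With a = amp(|10⟩) = (-0.2726 - 0.09703i) and b = amp(|11⟩) = (0.2358 + 0.08393i):
new amp(|10⟩) = (0.352552)·a + (-0.935792i)·b = (-0.01756 - 0.2549i)
new amp(|11⟩) = (-0.935792i)·a + (0.352552)·b = (-0.007668 + 0.2847i)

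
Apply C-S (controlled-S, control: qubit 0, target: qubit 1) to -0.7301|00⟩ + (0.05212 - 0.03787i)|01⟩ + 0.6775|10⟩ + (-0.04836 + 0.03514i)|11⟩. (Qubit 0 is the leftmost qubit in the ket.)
-0.7301|00⟩ + (0.05212 - 0.03787i)|01⟩ + 0.6775|10⟩ + (-0.03514 - 0.04836i)|11⟩

C-S leaves the control-|0⟩ kets |00⟩, |01⟩ unchanged and applies S to qubit 1 on the control-|1⟩ pair (|10⟩, |11⟩).
S = [[1, 0], [0, i]].
With a = amp(|10⟩) = 0.6775 and b = amp(|11⟩) = (-0.04836 + 0.03514i):
new amp(|10⟩) = (1)·a = 0.6775
new amp(|11⟩) = (i)·b = (-0.03514 - 0.04836i)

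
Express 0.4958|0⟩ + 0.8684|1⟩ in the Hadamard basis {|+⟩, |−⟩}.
0.9646|+⟩ - 0.2635|−⟩

With |ψ⟩ = α|0⟩ + β|1⟩, the Hadamard-basis coefficients are ⟨+|ψ⟩ = (α + β)/√2 and ⟨−|ψ⟩ = (α − β)/√2.
Here α = 0.4958, β = 0.8684: (α + β)/√2 = 0.9646, (α − β)/√2 = -0.2635.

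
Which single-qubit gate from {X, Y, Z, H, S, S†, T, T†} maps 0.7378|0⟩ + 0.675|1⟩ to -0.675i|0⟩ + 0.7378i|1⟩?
Y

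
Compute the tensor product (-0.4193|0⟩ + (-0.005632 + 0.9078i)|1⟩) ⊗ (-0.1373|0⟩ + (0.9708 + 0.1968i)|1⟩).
0.05757|00⟩ + (-0.4071 - 0.08252i)|01⟩ + (0.0007733 - 0.1246i)|10⟩ + (-0.1841 + 0.8802i)|11⟩

amp(|b₁b₂…⟩) = product of the factor amplitudes for bits b₁, b₂, …; only kets whose every factor amplitude is nonzero survive.
|00⟩: (-0.4193)(-0.1373) = 0.05757
|01⟩: (-0.4193)(0.9708 + 0.1968i) = (-0.4071 - 0.08252i)
|10⟩: (-0.005632 + 0.9078i)(-0.1373) = (0.0007733 - 0.1246i)
|11⟩: (-0.005632 + 0.9078i)(0.9708 + 0.1968i) = (-0.1841 + 0.8802i)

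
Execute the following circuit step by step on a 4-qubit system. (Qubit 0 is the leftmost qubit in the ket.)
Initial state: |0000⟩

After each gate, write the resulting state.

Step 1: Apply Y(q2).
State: i|0010⟩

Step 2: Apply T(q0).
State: i|0010⟩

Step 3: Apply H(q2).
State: (1/√2)i|0000⟩ - (1/√2)i|0010⟩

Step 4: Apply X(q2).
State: -(1/√2)i|0000⟩ + (1/√2)i|0010⟩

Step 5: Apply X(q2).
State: (1/√2)i|0000⟩ - (1/√2)i|0010⟩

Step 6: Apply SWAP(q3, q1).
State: (1/√2)i|0000⟩ - (1/√2)i|0010⟩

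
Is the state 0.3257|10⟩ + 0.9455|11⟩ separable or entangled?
Separable

Writing the state as a|00⟩ + b|01⟩ + c|10⟩ + d|11⟩, it is a product state iff ad − bc = 0.
Here (a, b, c, d) = (0, 0, 0.3257, 0.9455): ad − bc = (0)(0.9455) − (0)(0.3257) = 0, so the state is separable.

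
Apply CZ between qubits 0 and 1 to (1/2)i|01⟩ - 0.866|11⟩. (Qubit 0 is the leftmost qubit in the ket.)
(1/2)i|01⟩ + 0.866|11⟩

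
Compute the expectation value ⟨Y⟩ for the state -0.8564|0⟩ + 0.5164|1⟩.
0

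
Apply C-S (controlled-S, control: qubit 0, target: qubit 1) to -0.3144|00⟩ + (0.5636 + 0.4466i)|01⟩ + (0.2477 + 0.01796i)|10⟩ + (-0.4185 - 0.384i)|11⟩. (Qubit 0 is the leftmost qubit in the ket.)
-0.3144|00⟩ + (0.5636 + 0.4466i)|01⟩ + (0.2477 + 0.01796i)|10⟩ + (0.384 - 0.4185i)|11⟩

C-S leaves the control-|0⟩ kets |00⟩, |01⟩ unchanged and applies S to qubit 1 on the control-|1⟩ pair (|10⟩, |11⟩).
S = [[1, 0], [0, i]].
With a = amp(|10⟩) = (0.2477 + 0.01796i) and b = amp(|11⟩) = (-0.4185 - 0.384i):
new amp(|10⟩) = (1)·a = (0.2477 + 0.01796i)
new amp(|11⟩) = (i)·b = (0.384 - 0.4185i)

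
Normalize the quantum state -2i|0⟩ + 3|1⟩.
-0.5547i|0⟩ + 0.8321|1⟩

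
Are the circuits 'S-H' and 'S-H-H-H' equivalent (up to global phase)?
Yes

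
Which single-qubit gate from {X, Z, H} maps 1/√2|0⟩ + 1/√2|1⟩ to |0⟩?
H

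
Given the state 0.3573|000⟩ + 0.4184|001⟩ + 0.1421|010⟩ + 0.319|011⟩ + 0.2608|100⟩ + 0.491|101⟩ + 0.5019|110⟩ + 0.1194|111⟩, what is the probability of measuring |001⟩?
0.1751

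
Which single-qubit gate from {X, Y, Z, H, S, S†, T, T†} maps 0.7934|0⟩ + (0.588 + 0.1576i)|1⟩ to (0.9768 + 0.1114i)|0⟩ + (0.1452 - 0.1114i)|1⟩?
H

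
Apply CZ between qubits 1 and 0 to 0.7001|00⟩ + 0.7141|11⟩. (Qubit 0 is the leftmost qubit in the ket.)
0.7001|00⟩ - 0.7141|11⟩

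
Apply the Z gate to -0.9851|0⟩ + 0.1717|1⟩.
-0.9851|0⟩ - 0.1717|1⟩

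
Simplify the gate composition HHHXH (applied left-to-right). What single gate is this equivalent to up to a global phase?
Z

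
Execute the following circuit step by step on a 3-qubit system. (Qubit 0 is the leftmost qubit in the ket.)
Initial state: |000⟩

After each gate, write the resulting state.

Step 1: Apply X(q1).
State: |010⟩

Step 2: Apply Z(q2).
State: |010⟩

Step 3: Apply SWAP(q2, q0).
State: |010⟩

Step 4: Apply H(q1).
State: 1/√2|000⟩ - 1/√2|010⟩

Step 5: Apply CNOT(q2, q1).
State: 1/√2|000⟩ - 1/√2|010⟩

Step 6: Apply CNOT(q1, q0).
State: 1/√2|000⟩ - 1/√2|110⟩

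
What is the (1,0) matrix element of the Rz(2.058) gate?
0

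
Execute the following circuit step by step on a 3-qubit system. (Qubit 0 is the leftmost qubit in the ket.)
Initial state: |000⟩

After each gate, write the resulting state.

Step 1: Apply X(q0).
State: |100⟩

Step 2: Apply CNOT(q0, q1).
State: |110⟩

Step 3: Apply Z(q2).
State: |110⟩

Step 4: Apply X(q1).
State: |100⟩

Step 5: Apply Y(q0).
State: -i|000⟩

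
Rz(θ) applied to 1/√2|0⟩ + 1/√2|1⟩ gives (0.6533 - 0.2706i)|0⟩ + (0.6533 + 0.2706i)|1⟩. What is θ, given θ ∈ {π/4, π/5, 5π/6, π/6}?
π/4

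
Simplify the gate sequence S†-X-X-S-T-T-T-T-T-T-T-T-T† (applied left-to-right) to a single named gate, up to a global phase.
T†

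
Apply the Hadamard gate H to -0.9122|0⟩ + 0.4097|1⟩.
-0.3553|0⟩ - 0.9347|1⟩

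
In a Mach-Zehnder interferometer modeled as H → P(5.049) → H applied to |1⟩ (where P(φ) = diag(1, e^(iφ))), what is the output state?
(0.3349 + 0.4719i)|0⟩ + (0.6651 - 0.4719i)|1⟩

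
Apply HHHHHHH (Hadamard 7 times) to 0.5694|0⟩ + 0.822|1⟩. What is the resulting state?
0.9839|0⟩ - 0.1786|1⟩

H² = I, so H^7 = H: a single Hadamard. With (a, b) = (0.5694, 0.822), H gives ((a + b)/√2, (a − b)/√2) = (0.9839, -0.1786).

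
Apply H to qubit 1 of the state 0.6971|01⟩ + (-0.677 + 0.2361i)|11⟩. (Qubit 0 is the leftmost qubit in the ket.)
0.4929|00⟩ - 0.4929|01⟩ + (-0.4787 + 0.1669i)|10⟩ + (0.4787 - 0.1669i)|11⟩

H on qubit 1 mixes each pair of kets that differ only in qubit 1: amplitudes (a, b) of (|…0…⟩, |…1…⟩) become ((a + b)/√2, (a − b)/√2). Kets absent from the input have amplitude 0.
(|00⟩, |01⟩): (a, b) = (0, 0.6971) → (0.4929, -0.4929)
(|10⟩, |11⟩): (a, b) = (0, (-0.677 + 0.2361i)) → ((-0.4787 + 0.1669i), (0.4787 - 0.1669i))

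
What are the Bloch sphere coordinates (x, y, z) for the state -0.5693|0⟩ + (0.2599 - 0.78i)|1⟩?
(-0.2959, 0.8881, -0.3518)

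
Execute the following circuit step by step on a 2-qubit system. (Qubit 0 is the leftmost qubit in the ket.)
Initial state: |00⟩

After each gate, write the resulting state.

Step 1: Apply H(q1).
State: 1/√2|00⟩ + 1/√2|01⟩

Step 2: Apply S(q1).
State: 1/√2|00⟩ + (1/√2)i|01⟩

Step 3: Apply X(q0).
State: 1/√2|10⟩ + (1/√2)i|11⟩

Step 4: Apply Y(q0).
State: -(1/√2)i|00⟩ + 1/√2|01⟩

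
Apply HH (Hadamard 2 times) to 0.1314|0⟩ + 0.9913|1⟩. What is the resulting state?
0.1314|0⟩ + 0.9913|1⟩

H² = I, so an even number of Hadamards cancels: H^2 = I and the state is unchanged.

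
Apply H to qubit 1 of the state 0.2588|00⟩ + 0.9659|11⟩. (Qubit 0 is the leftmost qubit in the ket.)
0.183|00⟩ + 0.183|01⟩ + 0.683|10⟩ - 0.683|11⟩

H on qubit 1 mixes each pair of kets that differ only in qubit 1: amplitudes (a, b) of (|…0…⟩, |…1…⟩) become ((a + b)/√2, (a − b)/√2). Kets absent from the input have amplitude 0.
(|00⟩, |01⟩): (a, b) = (0.2588, 0) → (0.183, 0.183)
(|10⟩, |11⟩): (a, b) = (0, 0.9659) → (0.683, -0.683)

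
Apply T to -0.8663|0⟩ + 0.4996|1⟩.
-0.8663|0⟩ + (0.3533 + 0.3533i)|1⟩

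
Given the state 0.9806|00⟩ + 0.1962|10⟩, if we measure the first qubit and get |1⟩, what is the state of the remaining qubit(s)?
|0⟩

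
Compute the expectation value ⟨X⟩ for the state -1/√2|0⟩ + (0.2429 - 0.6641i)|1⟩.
-0.3435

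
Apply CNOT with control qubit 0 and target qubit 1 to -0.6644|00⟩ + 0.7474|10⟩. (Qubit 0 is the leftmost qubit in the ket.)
-0.6644|00⟩ + 0.7474|11⟩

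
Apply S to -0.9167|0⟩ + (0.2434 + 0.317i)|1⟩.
-0.9167|0⟩ + (-0.317 + 0.2434i)|1⟩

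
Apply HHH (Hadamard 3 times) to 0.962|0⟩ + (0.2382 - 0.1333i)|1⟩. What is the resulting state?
(0.8487 - 0.09426i)|0⟩ + (0.5118 + 0.09426i)|1⟩

H² = I, so H^3 = H: a single Hadamard. With (a, b) = (0.962, (0.2382 - 0.1333i)), H gives ((a + b)/√2, (a − b)/√2) = ((0.8487 - 0.09426i), (0.5118 + 0.09426i)).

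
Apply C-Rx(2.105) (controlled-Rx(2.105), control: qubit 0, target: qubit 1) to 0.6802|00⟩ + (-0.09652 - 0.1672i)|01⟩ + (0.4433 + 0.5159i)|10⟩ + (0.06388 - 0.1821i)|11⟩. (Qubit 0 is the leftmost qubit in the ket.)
0.6802|00⟩ + (-0.09652 - 0.1672i)|01⟩ + (0.06143 + 0.2001i)|10⟩ + (0.4798 - 0.4753i)|11⟩

C-Rx(2.105) leaves the control-|0⟩ kets |00⟩, |01⟩ unchanged and applies Rx(2.105) to qubit 1 on the control-|1⟩ pair (|10⟩, |11⟩).
Rx(2.105) = [[cos(θ/2), −i·sin(θ/2)], [−i·sin(θ/2), cos(θ/2)]]; θ = 2.105, cos(θ/2) ≈ 0.495401, sin(θ/2) ≈ 0.868664.
With a = amp(|10⟩) = (0.4433 + 0.5159i) and b = amp(|11⟩) = (0.06388 - 0.1821i):
new amp(|10⟩) = (0.495401)·a + (-0.868664i)·b = (0.06143 + 0.2001i)
new amp(|11⟩) = (-0.868664i)·a + (0.495401)·b = (0.4798 - 0.4753i)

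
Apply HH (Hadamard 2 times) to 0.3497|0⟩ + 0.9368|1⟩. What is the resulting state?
0.3497|0⟩ + 0.9368|1⟩

H² = I, so an even number of Hadamards cancels: H^2 = I and the state is unchanged.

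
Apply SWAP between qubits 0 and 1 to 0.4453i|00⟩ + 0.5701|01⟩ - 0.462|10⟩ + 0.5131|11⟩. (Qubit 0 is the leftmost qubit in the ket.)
0.4453i|00⟩ - 0.462|01⟩ + 0.5701|10⟩ + 0.5131|11⟩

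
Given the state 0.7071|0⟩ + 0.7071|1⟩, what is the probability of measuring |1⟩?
0.5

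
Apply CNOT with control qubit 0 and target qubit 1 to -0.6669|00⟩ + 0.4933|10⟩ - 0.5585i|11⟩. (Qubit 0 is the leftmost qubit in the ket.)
-0.6669|00⟩ - 0.5585i|10⟩ + 0.4933|11⟩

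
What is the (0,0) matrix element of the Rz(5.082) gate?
(-0.825 - 0.5651i)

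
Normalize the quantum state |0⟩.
|0⟩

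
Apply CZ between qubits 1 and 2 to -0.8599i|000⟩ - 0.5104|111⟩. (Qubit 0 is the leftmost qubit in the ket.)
-0.8599i|000⟩ + 0.5104|111⟩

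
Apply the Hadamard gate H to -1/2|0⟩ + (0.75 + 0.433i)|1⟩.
(0.1768 + 0.3062i)|0⟩ + (-0.8839 - 0.3062i)|1⟩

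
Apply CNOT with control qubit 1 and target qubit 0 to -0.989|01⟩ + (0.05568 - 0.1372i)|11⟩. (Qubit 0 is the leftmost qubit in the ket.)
(0.05568 - 0.1372i)|01⟩ - 0.989|11⟩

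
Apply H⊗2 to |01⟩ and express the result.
1/2|00⟩ - 1/2|01⟩ + 1/2|10⟩ - 1/2|11⟩

H⊗2 gives amp(|y⟩) = (1/2) Σ_x (−1)^(x·y) amp(|x⟩), where x·y is the number of positions in which both x and y have a 1.
|00⟩: (1)/2 = 1/2
|01⟩: (-1)/2 = -1/2
|10⟩: (1)/2 = 1/2
|11⟩: (-1)/2 = -1/2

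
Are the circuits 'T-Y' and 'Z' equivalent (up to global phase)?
No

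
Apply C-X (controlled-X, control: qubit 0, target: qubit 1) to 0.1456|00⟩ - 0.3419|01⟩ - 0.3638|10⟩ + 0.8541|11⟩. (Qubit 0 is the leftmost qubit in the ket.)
0.1456|00⟩ - 0.3419|01⟩ + 0.8541|10⟩ - 0.3638|11⟩

C-X leaves the control-|0⟩ kets |00⟩, |01⟩ unchanged and applies X to qubit 1 on the control-|1⟩ pair (|10⟩, |11⟩).
X = [[0, 1], [1, 0]].
With a = amp(|10⟩) = -0.3638 and b = amp(|11⟩) = 0.8541:
new amp(|10⟩) = (1)·b = 0.8541
new amp(|11⟩) = (1)·a = -0.3638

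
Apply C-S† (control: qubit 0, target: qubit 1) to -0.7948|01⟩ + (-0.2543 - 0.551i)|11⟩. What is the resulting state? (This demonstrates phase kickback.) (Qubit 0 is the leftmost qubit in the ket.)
-0.7948|01⟩ + (-0.551 + 0.2543i)|11⟩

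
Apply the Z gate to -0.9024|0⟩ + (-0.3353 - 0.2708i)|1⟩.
-0.9024|0⟩ + (0.3353 + 0.2708i)|1⟩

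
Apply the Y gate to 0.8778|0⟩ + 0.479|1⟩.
-0.479i|0⟩ + 0.8778i|1⟩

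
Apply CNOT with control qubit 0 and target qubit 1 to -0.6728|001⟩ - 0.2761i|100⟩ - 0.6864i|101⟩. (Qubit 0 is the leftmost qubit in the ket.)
-0.6728|001⟩ - 0.2761i|110⟩ - 0.6864i|111⟩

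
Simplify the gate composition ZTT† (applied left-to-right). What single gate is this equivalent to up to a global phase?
Z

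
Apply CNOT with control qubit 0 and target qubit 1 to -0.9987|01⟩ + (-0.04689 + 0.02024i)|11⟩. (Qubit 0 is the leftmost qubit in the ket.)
-0.9987|01⟩ + (-0.04689 + 0.02024i)|10⟩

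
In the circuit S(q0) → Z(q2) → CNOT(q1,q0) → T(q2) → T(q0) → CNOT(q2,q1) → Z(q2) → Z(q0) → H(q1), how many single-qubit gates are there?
7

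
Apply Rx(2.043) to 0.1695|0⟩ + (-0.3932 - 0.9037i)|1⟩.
(-0.6823 + 0.3354i)|0⟩ + (-0.2053 - 0.6164i)|1⟩

Rx(2.043) = [[cos(θ/2), −i·sin(θ/2)], [−i·sin(θ/2), cos(θ/2)]]; θ = 2.043, cos(θ/2) ≈ 0.522087, sin(θ/2) ≈ 0.852892.
With a = amp(|0⟩) = 0.1695 and b = amp(|1⟩) = (-0.3932 - 0.9037i):
new amp(|0⟩) = (0.522087)·a + (-0.852892i)·b = (-0.6823 + 0.3354i)
new amp(|1⟩) = (-0.852892i)·a + (0.522087)·b = (-0.2053 - 0.6164i)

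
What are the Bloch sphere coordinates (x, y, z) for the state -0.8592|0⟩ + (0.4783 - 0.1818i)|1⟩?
(-0.8219, 0.3124, 0.4764)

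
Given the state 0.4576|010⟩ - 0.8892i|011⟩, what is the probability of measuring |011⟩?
0.7907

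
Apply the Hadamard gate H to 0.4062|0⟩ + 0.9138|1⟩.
0.9334|0⟩ - 0.3589|1⟩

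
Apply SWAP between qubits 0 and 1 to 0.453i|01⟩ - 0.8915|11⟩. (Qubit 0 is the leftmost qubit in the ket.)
0.453i|10⟩ - 0.8915|11⟩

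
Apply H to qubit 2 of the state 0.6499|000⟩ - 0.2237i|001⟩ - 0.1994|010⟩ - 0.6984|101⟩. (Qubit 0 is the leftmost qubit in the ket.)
(0.4595 - 0.1582i)|000⟩ + (0.4595 + 0.1582i)|001⟩ - 0.141|010⟩ - 0.141|011⟩ - 0.4938|100⟩ + 0.4938|101⟩

H on qubit 2 mixes each pair of kets that differ only in qubit 2: amplitudes (a, b) of (|…0…⟩, |…1…⟩) become ((a + b)/√2, (a − b)/√2). Kets absent from the input have amplitude 0.
(|000⟩, |001⟩): (a, b) = (0.6499, -0.2237i) → ((0.4595 - 0.1582i), (0.4595 + 0.1582i))
(|010⟩, |011⟩): (a, b) = (-0.1994, 0) → (-0.141, -0.141)
(|100⟩, |101⟩): (a, b) = (0, -0.6984) → (-0.4938, 0.4938)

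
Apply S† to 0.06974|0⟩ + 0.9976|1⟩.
0.06974|0⟩ - 0.9976i|1⟩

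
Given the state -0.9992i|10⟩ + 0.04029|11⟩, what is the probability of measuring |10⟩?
0.9984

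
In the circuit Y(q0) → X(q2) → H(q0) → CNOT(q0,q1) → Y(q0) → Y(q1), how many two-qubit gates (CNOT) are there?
1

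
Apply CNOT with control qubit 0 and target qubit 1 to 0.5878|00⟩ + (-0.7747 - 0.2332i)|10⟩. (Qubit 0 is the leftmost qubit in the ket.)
0.5878|00⟩ + (-0.7747 - 0.2332i)|11⟩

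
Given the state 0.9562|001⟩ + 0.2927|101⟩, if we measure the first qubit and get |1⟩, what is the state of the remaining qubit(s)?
|01⟩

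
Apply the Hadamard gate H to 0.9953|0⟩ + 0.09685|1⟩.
0.7723|0⟩ + 0.6353|1⟩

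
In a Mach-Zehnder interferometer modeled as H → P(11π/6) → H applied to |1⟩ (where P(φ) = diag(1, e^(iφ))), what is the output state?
(0.06699 + 0.25i)|0⟩ + (0.933 - 0.25i)|1⟩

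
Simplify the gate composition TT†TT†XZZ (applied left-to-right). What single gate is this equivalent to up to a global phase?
X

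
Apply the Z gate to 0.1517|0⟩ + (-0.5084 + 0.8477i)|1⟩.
0.1517|0⟩ + (0.5084 - 0.8477i)|1⟩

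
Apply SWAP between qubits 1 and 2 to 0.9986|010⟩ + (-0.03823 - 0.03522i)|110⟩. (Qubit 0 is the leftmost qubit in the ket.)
0.9986|001⟩ + (-0.03823 - 0.03522i)|101⟩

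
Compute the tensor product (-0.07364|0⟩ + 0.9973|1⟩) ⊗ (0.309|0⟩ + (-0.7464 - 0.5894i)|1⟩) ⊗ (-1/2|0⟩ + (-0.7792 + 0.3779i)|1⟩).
0.01138|000⟩ + (0.01773 - 0.008599i)|001⟩ + (-0.02748 - 0.0217i)|010⟩ + (-0.05923 - 0.01305i)|011⟩ - 0.1541|100⟩ + (-0.2401 + 0.1165i)|101⟩ + (0.3722 + 0.2939i)|110⟩ + (0.8022 + 0.1767i)|111⟩

amp(|b₁b₂…⟩) = product of the factor amplitudes for bits b₁, b₂, …; only kets whose every factor amplitude is nonzero survive.
|000⟩: (-0.07364)(0.309)(-1/2) = 0.01138
|001⟩: (-0.07364)(0.309)(-0.7792 + 0.3779i) = (0.01773 - 0.008599i)
|010⟩: (-0.07364)(-0.7464 - 0.5894i)(-1/2) = (-0.02748 - 0.0217i)
|011⟩: (-0.07364)(-0.7464 - 0.5894i)(-0.7792 + 0.3779i) = (-0.05923 - 0.01305i)
|100⟩: (0.9973)(0.309)(-1/2) = -0.1541
|101⟩: (0.9973)(0.309)(-0.7792 + 0.3779i) = (-0.2401 + 0.1165i)
|110⟩: (0.9973)(-0.7464 - 0.5894i)(-1/2) = (0.3722 + 0.2939i)
|111⟩: (0.9973)(-0.7464 - 0.5894i)(-0.7792 + 0.3779i) = (0.8022 + 0.1767i)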